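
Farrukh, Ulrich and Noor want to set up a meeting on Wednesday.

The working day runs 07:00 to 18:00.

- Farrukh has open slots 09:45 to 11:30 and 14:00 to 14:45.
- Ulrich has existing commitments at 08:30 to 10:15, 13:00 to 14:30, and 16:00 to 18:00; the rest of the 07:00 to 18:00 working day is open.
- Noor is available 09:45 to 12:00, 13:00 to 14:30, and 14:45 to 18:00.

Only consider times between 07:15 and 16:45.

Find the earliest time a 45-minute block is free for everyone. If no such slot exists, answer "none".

10:15

Ulrich free within 07:00–18:00: 07:00–08:30, 10:15–13:00, 14:30–16:00.
Farrukh ∩ Ulrich: 10:15–11:30, 14:30–14:45.
Farrukh ∩ Ulrich ∩ Noor: 10:15–11:30.
Restricted to 07:15–16:45: 10:15–11:30.
Windows ≥ 45 min: 10:15–11:30.
Earliest such window starts at 10:15.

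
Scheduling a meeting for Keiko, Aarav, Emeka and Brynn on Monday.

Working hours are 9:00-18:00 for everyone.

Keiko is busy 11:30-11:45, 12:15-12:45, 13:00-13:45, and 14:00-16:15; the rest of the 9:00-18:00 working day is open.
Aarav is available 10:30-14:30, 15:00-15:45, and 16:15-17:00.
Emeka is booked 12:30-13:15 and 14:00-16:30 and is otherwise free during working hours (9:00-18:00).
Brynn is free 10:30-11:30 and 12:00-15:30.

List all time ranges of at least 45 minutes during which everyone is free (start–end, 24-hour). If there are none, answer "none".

10:30–11:30

Keiko free within 09:00–18:00: 09:00–11:30, 11:45–12:15, 12:45–13:00, 13:45–14:00, 16:15–18:00.
Emeka free within 09:00–18:00: 09:00–12:30, 13:15–14:00, 16:30–18:00.
Keiko ∩ Aarav: 10:30–11:30, 11:45–12:15, 12:45–13:00, 13:45–14:00, 16:15–17:00.
Keiko ∩ Aarav ∩ Emeka: 10:30–11:30, 11:45–12:15, 13:45–14:00, 16:30–17:00.
Keiko ∩ Aarav ∩ Emeka ∩ Brynn: 10:30–11:30, 12:00–12:15, 13:45–14:00.
Windows ≥ 45 min: 10:30–11:30.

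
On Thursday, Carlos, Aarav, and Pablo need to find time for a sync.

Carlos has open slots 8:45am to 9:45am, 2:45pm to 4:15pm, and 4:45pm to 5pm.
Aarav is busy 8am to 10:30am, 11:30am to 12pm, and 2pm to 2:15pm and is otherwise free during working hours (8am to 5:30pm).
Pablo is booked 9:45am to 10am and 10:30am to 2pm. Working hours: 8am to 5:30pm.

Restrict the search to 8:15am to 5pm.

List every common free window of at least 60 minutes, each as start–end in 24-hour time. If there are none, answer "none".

14:45–16:15

Aarav free within 08:00–17:30: 10:30–11:30, 12:00–14:00, 14:15–17:30.
Pablo free within 08:00–17:30: 08:00–09:45, 10:00–10:30, 14:00–17:30.
Carlos ∩ Aarav: 14:45–16:15, 16:45–17:00.
Carlos ∩ Aarav ∩ Pablo: 14:45–16:15, 16:45–17:00.
Restricted to 08:15–17:00: 14:45–16:15, 16:45–17:00.
Windows ≥ 60 min: 14:45–16:15.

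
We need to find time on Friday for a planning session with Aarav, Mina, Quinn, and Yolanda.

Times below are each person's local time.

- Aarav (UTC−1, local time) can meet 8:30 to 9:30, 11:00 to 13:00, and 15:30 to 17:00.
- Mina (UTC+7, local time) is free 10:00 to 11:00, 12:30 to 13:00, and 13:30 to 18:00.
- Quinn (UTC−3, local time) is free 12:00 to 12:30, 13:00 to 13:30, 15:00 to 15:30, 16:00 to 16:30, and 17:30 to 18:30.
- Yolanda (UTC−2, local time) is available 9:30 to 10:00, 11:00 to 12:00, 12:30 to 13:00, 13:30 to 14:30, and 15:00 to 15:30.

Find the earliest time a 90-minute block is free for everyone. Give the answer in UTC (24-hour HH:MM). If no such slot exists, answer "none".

Aarav → UTC: 09:30–10:30, 12:00–14:00, 16:30–18:00.
Mina → UTC: 03:00–04:00, 05:30–06:00, 06:30–11:00.
Quinn → UTC: 15:00–15:30, 16:00–16:30, 18:00–18:30, 19:00–19:30, 20:30–21:30.
Yolanda → UTC: 11:30–12:00, 13:00–14:00, 14:30–15:00, 15:30–16:30, 17:00–17:30.
Aarav ∩ Mina: 09:30–10:30.
Aarav ∩ Mina ∩ Quinn: (none).
Aarav ∩ Mina ∩ Quinn ∩ Yolanda: (none).
Windows ≥ 90 min: (none).

none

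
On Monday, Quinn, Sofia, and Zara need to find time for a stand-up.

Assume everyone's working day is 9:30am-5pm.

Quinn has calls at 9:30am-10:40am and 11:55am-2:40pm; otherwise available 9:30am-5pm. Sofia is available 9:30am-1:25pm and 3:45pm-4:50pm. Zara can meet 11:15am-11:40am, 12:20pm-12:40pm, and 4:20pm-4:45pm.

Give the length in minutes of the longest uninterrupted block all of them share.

25 minutes

Quinn free within 09:30–17:00: 10:40–11:55, 14:40–17:00.
Quinn ∩ Sofia: 10:40–11:55, 15:45–16:50.
Quinn ∩ Sofia ∩ Zara: 11:15–11:40, 16:20–16:45.
Common window lengths: 25, 25 min; longest is 25.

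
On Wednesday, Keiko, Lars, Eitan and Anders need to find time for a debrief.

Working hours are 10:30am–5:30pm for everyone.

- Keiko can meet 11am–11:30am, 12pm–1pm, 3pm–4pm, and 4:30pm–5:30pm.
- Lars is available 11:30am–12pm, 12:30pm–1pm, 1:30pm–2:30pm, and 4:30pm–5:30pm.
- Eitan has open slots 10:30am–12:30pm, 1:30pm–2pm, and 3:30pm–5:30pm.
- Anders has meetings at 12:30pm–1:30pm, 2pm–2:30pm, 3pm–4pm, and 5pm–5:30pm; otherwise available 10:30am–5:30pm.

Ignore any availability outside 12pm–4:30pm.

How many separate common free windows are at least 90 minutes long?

Anders free within 10:30–17:30: 10:30–12:30, 13:30–14:00, 14:30–15:00, 16:00–17:00.
Keiko ∩ Lars: 12:30–13:00, 16:30–17:30.
Keiko ∩ Lars ∩ Eitan: 16:30–17:30.
Keiko ∩ Lars ∩ Eitan ∩ Anders: 16:30–17:00.
Restricted to 12:00–16:30: (none).
Windows ≥ 90 min: (none).
That's 0 windows.

0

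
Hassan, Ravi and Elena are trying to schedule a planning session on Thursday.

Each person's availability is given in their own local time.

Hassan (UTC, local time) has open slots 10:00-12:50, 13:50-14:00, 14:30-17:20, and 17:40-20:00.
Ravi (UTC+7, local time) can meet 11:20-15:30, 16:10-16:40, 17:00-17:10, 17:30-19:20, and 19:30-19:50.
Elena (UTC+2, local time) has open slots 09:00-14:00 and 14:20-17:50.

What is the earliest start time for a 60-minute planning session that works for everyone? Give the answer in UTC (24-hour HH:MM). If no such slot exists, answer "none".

10:30

Hassan → UTC: 10:00–12:50, 13:50–14:00, 14:30–17:20, 17:40–20:00.
Ravi → UTC: 04:20–08:30, 09:10–09:40, 10:00–10:10, 10:30–12:20, 12:30–12:50.
Elena → UTC: 07:00–12:00, 12:20–15:50.
Hassan ∩ Ravi: 10:00–10:10, 10:30–12:20, 12:30–12:50.
Hassan ∩ Ravi ∩ Elena: 10:00–10:10, 10:30–12:00, 12:30–12:50.
Windows ≥ 60 min: 10:30–12:00.
Earliest such window starts at 10:30.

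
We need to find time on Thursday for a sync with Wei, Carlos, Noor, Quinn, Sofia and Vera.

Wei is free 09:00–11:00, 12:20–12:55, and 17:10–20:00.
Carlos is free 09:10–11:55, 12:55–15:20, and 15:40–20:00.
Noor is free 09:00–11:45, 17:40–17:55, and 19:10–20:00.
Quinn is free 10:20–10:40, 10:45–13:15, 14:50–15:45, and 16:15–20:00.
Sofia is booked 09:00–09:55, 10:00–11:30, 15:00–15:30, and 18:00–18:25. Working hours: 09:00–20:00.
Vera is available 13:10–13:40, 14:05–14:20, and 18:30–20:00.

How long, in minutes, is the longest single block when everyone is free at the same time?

Sofia free within 09:00–20:00: 09:55–10:00, 11:30–15:00, 15:30–18:00, 18:25–20:00.
Wei ∩ Carlos: 09:10–11:00, 17:10–20:00.
Wei ∩ Carlos ∩ Noor: 09:10–11:00, 17:40–17:55, 19:10–20:00.
Wei ∩ Carlos ∩ Noor ∩ Quinn: 10:20–10:40, 10:45–11:00, 17:40–17:55, 19:10–20:00.
Wei ∩ Carlos ∩ Noor ∩ Quinn ∩ Sofia: 17:40–17:55, 19:10–20:00.
Wei ∩ Carlos ∩ Noor ∩ Quinn ∩ Sofia ∩ Vera: 19:10–20:00.
Single common window of 50 minutes.

50 minutes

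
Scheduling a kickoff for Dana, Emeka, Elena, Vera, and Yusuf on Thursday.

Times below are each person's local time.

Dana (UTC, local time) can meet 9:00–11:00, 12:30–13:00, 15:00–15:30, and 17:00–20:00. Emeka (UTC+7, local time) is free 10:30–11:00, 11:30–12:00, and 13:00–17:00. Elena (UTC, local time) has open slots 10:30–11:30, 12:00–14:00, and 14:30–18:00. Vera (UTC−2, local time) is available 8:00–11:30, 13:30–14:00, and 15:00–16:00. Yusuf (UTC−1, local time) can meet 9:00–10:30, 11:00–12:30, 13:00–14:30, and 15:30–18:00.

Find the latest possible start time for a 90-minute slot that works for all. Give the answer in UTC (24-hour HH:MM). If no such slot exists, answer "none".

Dana → UTC: 09:00–11:00, 12:30–13:00, 15:00–15:30, 17:00–20:00.
Emeka → UTC: 03:30–04:00, 04:30–05:00, 06:00–10:00.
Elena → UTC: 10:30–11:30, 12:00–14:00, 14:30–18:00.
Vera → UTC: 10:00–13:30, 15:30–16:00, 17:00–18:00.
Yusuf → UTC: 10:00–11:30, 12:00–13:30, 14:00–15:30, 16:30–19:00.
Dana ∩ Emeka: 09:00–10:00.
Dana ∩ Emeka ∩ Elena: (none).
Dana ∩ Emeka ∩ Elena ∩ Vera: (none).
Dana ∩ Emeka ∩ Elena ∩ Vera ∩ Yusuf: (none).
Windows ≥ 90 min: (none).

none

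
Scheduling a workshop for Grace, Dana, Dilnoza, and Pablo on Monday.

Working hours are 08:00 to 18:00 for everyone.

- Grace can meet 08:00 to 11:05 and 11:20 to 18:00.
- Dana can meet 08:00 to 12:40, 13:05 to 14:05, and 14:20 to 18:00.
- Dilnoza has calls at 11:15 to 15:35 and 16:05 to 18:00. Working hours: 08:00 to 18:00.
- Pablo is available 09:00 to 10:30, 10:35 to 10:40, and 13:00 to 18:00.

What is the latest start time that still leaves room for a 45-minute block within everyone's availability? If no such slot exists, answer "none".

Dilnoza free within 08:00–18:00: 08:00–11:15, 15:35–16:05.
Grace ∩ Dana: 08:00–11:05, 11:20–12:40, 13:05–14:05, 14:20–18:00.
Grace ∩ Dana ∩ Dilnoza: 08:00–11:05, 15:35–16:05.
Grace ∩ Dana ∩ Dilnoza ∩ Pablo: 09:00–10:30, 10:35–10:40, 15:35–16:05.
Windows ≥ 45 min: 09:00–10:30.
Latest start in the last window 09:00–10:30 is 10:30 − 45 min = 09:45.

09:45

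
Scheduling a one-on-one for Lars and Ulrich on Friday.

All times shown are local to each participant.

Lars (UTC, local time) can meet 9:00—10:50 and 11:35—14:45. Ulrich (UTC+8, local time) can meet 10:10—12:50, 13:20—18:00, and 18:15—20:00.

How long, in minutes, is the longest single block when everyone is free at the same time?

60 minutes

Lars → UTC: 09:00–10:50, 11:35–14:45.
Ulrich → UTC: 02:10–04:50, 05:20–10:00, 10:15–12:00.
Lars ∩ Ulrich: 09:00–10:00, 10:15–10:50, 11:35–12:00.
Common window lengths: 60, 35, 25 min; longest is 60.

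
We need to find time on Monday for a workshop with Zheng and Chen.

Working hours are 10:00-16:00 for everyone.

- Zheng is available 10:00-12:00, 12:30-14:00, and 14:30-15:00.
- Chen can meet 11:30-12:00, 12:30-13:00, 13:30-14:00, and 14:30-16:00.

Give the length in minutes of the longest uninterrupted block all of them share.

Zheng ∩ Chen: 11:30–12:00, 12:30–13:00, 13:30–14:00, 14:30–15:00.
Common window lengths: 30, 30, 30, 30 min; longest is 30.

30 minutes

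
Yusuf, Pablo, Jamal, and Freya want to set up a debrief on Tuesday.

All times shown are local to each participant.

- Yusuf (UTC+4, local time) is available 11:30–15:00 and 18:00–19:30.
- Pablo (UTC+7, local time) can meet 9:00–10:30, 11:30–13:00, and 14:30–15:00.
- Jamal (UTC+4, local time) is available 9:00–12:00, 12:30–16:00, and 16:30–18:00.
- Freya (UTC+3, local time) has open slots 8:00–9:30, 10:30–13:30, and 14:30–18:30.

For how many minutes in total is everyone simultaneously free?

30 minutes

Yusuf → UTC: 07:30–11:00, 14:00–15:30.
Pablo → UTC: 02:00–03:30, 04:30–06:00, 07:30–08:00.
Jamal → UTC: 05:00–08:00, 08:30–12:00, 12:30–14:00.
Freya → UTC: 05:00–06:30, 07:30–10:30, 11:30–15:30.
Yusuf ∩ Pablo: 07:30–08:00.
Yusuf ∩ Pablo ∩ Jamal: 07:30–08:00.
Yusuf ∩ Pablo ∩ Jamal ∩ Freya: 07:30–08:00.
Total common minutes: 30.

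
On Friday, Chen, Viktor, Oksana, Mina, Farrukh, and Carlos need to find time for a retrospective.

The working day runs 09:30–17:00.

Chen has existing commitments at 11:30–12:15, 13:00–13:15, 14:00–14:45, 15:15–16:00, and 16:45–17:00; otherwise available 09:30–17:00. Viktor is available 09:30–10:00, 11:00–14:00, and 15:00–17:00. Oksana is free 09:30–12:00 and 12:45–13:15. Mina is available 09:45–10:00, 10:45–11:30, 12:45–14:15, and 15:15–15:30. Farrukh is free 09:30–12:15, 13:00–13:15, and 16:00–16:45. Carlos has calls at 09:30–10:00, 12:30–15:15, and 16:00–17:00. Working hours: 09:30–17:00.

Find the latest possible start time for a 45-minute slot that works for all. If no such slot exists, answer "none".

Chen free within 09:30–17:00: 09:30–11:30, 12:15–13:00, 13:15–14:00, 14:45–15:15, 16:00–16:45.
Carlos free within 09:30–17:00: 10:00–12:30, 15:15–16:00.
Chen ∩ Viktor: 09:30–10:00, 11:00–11:30, 12:15–13:00, 13:15–14:00, 15:00–15:15, 16:00–16:45.
Chen ∩ Viktor ∩ Oksana: 09:30–10:00, 11:00–11:30, 12:45–13:00.
Chen ∩ Viktor ∩ Oksana ∩ Mina: 09:45–10:00, 11:00–11:30, 12:45–13:00.
Chen ∩ Viktor ∩ Oksana ∩ Mina ∩ Farrukh: 09:45–10:00, 11:00–11:30.
Chen ∩ Viktor ∩ Oksana ∩ Mina ∩ Farrukh ∩ Carlos: 11:00–11:30.
Windows ≥ 45 min: (none).

none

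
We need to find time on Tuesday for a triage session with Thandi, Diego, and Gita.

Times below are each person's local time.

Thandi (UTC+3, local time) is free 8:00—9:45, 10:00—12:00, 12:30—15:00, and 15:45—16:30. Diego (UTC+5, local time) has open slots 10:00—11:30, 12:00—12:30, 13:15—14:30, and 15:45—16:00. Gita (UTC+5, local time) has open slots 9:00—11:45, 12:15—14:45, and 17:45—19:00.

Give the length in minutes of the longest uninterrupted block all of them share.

90 minutes

Thandi → UTC: 05:00–06:45, 07:00–09:00, 09:30–12:00, 12:45–13:30.
Diego → UTC: 05:00–06:30, 07:00–07:30, 08:15–09:30, 10:45–11:00.
Gita → UTC: 04:00–06:45, 07:15–09:45, 12:45–14:00.
Thandi ∩ Diego: 05:00–06:30, 07:00–07:30, 08:15–09:00, 10:45–11:00.
Thandi ∩ Diego ∩ Gita: 05:00–06:30, 07:15–07:30, 08:15–09:00.
Common window lengths: 90, 15, 45 min; longest is 90.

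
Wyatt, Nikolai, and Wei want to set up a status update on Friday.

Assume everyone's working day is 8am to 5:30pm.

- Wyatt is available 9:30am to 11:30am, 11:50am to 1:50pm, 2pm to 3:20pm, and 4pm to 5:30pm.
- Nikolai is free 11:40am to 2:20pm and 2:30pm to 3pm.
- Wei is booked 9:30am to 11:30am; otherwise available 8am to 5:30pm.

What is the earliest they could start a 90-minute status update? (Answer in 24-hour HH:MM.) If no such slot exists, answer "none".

11:50

Wei free within 08:00–17:30: 08:00–09:30, 11:30–17:30.
Wyatt ∩ Nikolai: 11:50–13:50, 14:00–14:20, 14:30–15:00.
Wyatt ∩ Nikolai ∩ Wei: 11:50–13:50, 14:00–14:20, 14:30–15:00.
Windows ≥ 90 min: 11:50–13:50.
Earliest such window starts at 11:50.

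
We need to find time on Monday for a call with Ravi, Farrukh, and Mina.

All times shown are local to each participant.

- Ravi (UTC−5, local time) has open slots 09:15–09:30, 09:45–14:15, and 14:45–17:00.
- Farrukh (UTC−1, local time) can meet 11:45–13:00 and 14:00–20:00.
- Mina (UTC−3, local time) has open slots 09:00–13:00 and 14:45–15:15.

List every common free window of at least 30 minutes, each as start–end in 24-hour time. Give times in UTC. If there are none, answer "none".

Ravi → UTC: 14:15–14:30, 14:45–19:15, 19:45–22:00.
Farrukh → UTC: 12:45–14:00, 15:00–21:00.
Mina → UTC: 12:00–16:00, 17:45–18:15.
Ravi ∩ Farrukh: 15:00–19:15, 19:45–21:00.
Ravi ∩ Farrukh ∩ Mina: 15:00–16:00, 17:45–18:15.
Windows ≥ 30 min: 15:00–16:00, 17:45–18:15.

15:00–16:00, 17:45–18:15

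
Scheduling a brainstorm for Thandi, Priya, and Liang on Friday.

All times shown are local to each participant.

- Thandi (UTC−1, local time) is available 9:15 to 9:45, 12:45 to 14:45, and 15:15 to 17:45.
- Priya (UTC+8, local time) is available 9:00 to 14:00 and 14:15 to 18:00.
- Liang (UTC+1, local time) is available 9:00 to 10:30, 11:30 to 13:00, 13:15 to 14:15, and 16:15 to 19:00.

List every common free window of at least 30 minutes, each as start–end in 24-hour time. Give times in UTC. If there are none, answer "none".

Thandi → UTC: 10:15–10:45, 13:45–15:45, 16:15–18:45.
Priya → UTC: 01:00–06:00, 06:15–10:00.
Liang → UTC: 08:00–09:30, 10:30–12:00, 12:15–13:15, 15:15–18:00.
Thandi ∩ Priya: (none).
Thandi ∩ Priya ∩ Liang: (none).
Windows ≥ 30 min: (none).

none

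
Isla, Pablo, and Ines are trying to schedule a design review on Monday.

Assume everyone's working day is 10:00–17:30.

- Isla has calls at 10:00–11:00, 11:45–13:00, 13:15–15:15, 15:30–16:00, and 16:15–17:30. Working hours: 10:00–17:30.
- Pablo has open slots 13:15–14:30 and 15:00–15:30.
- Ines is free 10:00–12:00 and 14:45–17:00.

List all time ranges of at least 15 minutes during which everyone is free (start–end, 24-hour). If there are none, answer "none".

Isla free within 10:00–17:30: 11:00–11:45, 13:00–13:15, 15:15–15:30, 16:00–16:15.
Isla ∩ Pablo: 15:15–15:30.
Isla ∩ Pablo ∩ Ines: 15:15–15:30.
Windows ≥ 15 min: 15:15–15:30.

15:15–15:30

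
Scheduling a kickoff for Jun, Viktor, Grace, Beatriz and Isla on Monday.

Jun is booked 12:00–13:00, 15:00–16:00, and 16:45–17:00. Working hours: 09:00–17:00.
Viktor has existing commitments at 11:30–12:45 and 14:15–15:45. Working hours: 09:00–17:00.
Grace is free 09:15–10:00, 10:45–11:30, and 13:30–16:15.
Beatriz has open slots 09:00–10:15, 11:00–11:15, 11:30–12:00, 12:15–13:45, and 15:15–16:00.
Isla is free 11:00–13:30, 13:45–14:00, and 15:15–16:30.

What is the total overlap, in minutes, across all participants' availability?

Jun free within 09:00–17:00: 09:00–12:00, 13:00–15:00, 16:00–16:45.
Viktor free within 09:00–17:00: 09:00–11:30, 12:45–14:15, 15:45–17:00.
Jun ∩ Viktor: 09:00–11:30, 13:00–14:15, 16:00–16:45.
Jun ∩ Viktor ∩ Grace: 09:15–10:00, 10:45–11:30, 13:30–14:15, 16:00–16:15.
Jun ∩ Viktor ∩ Grace ∩ Beatriz: 09:15–10:00, 11:00–11:15, 13:30–13:45.
Jun ∩ Viktor ∩ Grace ∩ Beatriz ∩ Isla: 11:00–11:15.
Total common minutes: 15.

15 minutes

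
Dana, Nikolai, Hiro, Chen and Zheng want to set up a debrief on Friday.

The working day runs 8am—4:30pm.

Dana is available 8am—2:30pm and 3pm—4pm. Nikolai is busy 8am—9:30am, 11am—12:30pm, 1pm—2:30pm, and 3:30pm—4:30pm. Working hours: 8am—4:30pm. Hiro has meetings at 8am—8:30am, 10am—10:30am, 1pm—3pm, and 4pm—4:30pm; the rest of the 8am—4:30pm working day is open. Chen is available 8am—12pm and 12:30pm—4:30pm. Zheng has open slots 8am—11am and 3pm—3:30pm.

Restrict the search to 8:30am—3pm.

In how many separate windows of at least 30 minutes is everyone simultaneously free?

2

Nikolai free within 08:00–16:30: 09:30–11:00, 12:30–13:00, 14:30–15:30.
Hiro free within 08:00–16:30: 08:30–10:00, 10:30–13:00, 15:00–16:00.
Dana ∩ Nikolai: 09:30–11:00, 12:30–13:00, 15:00–15:30.
Dana ∩ Nikolai ∩ Hiro: 09:30–10:00, 10:30–11:00, 12:30–13:00, 15:00–15:30.
Dana ∩ Nikolai ∩ Hiro ∩ Chen: 09:30–10:00, 10:30–11:00, 12:30–13:00, 15:00–15:30.
Dana ∩ Nikolai ∩ Hiro ∩ Chen ∩ Zheng: 09:30–10:00, 10:30–11:00, 15:00–15:30.
Restricted to 08:30–15:00: 09:30–10:00, 10:30–11:00.
Windows ≥ 30 min: 09:30–10:00, 10:30–11:00.
That's 2 windows.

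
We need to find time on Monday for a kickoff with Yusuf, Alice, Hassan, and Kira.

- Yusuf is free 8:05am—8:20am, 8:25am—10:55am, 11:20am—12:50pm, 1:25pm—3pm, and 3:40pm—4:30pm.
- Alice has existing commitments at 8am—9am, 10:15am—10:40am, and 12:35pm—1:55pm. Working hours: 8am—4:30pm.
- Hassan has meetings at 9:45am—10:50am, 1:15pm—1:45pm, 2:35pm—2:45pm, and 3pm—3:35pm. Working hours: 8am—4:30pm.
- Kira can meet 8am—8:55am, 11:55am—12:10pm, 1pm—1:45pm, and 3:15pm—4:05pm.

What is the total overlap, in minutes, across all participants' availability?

40 minutes

Alice free within 08:00–16:30: 09:00–10:15, 10:40–12:35, 13:55–16:30.
Hassan free within 08:00–16:30: 08:00–09:45, 10:50–13:15, 13:45–14:35, 14:45–15:00, 15:35–16:30.
Yusuf ∩ Alice: 09:00–10:15, 10:40–10:55, 11:20–12:35, 13:55–15:00, 15:40–16:30.
Yusuf ∩ Alice ∩ Hassan: 09:00–09:45, 10:50–10:55, 11:20–12:35, 13:55–14:35, 14:45–15:00, 15:40–16:30.
Yusuf ∩ Alice ∩ Hassan ∩ Kira: 11:55–12:10, 15:40–16:05.
Total common minutes: 15 + 25 = 40.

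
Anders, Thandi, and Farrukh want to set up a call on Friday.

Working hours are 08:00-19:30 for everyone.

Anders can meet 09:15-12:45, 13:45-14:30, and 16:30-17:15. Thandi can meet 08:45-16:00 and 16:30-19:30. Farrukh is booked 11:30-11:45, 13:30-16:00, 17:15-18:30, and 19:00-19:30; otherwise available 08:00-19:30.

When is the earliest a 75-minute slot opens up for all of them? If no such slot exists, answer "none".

09:15

Farrukh free within 08:00–19:30: 08:00–11:30, 11:45–13:30, 16:00–17:15, 18:30–19:00.
Anders ∩ Thandi: 09:15–12:45, 13:45–14:30, 16:30–17:15.
Anders ∩ Thandi ∩ Farrukh: 09:15–11:30, 11:45–12:45, 16:30–17:15.
Windows ≥ 75 min: 09:15–11:30.
Earliest such window starts at 09:15.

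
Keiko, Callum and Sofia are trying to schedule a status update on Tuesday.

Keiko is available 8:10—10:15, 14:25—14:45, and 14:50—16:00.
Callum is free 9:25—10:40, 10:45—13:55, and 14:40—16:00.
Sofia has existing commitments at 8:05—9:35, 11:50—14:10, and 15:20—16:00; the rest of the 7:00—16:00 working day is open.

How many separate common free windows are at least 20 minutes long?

2

Sofia free within 07:00–16:00: 07:00–08:05, 09:35–11:50, 14:10–15:20.
Keiko ∩ Callum: 09:25–10:15, 14:40–14:45, 14:50–16:00.
Keiko ∩ Callum ∩ Sofia: 09:35–10:15, 14:40–14:45, 14:50–15:20.
Windows ≥ 20 min: 09:35–10:15, 14:50–15:20.
That's 2 windows.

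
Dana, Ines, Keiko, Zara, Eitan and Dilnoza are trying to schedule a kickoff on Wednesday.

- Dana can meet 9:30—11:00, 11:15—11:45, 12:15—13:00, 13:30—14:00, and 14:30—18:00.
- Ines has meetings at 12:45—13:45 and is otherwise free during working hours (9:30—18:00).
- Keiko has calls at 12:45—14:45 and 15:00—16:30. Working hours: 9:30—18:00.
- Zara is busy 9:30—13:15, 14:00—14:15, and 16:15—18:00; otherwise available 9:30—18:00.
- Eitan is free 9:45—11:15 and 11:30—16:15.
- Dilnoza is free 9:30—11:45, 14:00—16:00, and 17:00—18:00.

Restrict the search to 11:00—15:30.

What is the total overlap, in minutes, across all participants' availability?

Ines free within 09:30–18:00: 09:30–12:45, 13:45–18:00.
Keiko free within 09:30–18:00: 09:30–12:45, 14:45–15:00, 16:30–18:00.
Zara free within 09:30–18:00: 13:15–14:00, 14:15–16:15.
Dana ∩ Ines: 09:30–11:00, 11:15–11:45, 12:15–12:45, 13:45–14:00, 14:30–18:00.
Dana ∩ Ines ∩ Keiko: 09:30–11:00, 11:15–11:45, 12:15–12:45, 14:45–15:00, 16:30–18:00.
Dana ∩ Ines ∩ Keiko ∩ Zara: 14:45–15:00.
Dana ∩ Ines ∩ Keiko ∩ Zara ∩ Eitan: 14:45–15:00.
Dana ∩ Ines ∩ Keiko ∩ Zara ∩ Eitan ∩ Dilnoza: 14:45–15:00.
Restricted to 11:00–15:30: 14:45–15:00.
Total common minutes: 15.

15 minutes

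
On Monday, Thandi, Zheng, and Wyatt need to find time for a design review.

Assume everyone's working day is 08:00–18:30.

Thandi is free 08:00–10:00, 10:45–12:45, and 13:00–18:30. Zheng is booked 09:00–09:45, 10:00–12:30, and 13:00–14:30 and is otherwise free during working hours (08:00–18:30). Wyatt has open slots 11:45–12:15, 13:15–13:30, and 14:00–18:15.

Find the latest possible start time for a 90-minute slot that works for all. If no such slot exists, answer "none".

Zheng free within 08:00–18:30: 08:00–09:00, 09:45–10:00, 12:30–13:00, 14:30–18:30.
Thandi ∩ Zheng: 08:00–09:00, 09:45–10:00, 12:30–12:45, 14:30–18:30.
Thandi ∩ Zheng ∩ Wyatt: 14:30–18:15.
Windows ≥ 90 min: 14:30–18:15.
Latest start in the last window 14:30–18:15 is 18:15 − 90 min = 16:45.

16:45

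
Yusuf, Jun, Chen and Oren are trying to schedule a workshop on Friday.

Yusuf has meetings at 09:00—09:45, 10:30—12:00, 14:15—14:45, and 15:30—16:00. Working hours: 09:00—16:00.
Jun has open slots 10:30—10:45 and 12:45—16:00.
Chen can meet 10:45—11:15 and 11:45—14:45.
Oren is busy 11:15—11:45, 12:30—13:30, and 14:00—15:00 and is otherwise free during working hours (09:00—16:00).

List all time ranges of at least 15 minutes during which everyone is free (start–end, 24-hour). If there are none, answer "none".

Yusuf free within 09:00–16:00: 09:45–10:30, 12:00–14:15, 14:45–15:30.
Oren free within 09:00–16:00: 09:00–11:15, 11:45–12:30, 13:30–14:00, 15:00–16:00.
Yusuf ∩ Jun: 12:45–14:15, 14:45–15:30.
Yusuf ∩ Jun ∩ Chen: 12:45–14:15.
Yusuf ∩ Jun ∩ Chen ∩ Oren: 13:30–14:00.
Windows ≥ 15 min: 13:30–14:00.

13:30–14:00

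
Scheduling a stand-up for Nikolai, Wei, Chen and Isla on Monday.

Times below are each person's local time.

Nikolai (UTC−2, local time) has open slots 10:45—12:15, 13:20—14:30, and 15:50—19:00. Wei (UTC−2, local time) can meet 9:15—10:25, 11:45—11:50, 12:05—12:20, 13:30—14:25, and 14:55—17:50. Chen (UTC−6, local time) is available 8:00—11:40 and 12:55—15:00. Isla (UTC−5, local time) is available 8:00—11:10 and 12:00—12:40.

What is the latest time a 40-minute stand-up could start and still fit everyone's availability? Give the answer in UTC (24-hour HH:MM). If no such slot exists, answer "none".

15:30

Nikolai → UTC: 12:45–14:15, 15:20–16:30, 17:50–21:00.
Wei → UTC: 11:15–12:25, 13:45–13:50, 14:05–14:20, 15:30–16:25, 16:55–19:50.
Chen → UTC: 14:00–17:40, 18:55–21:00.
Isla → UTC: 13:00–16:10, 17:00–17:40.
Nikolai ∩ Wei: 13:45–13:50, 14:05–14:15, 15:30–16:25, 17:50–19:50.
Nikolai ∩ Wei ∩ Chen: 14:05–14:15, 15:30–16:25, 18:55–19:50.
Nikolai ∩ Wei ∩ Chen ∩ Isla: 14:05–14:15, 15:30–16:10.
Windows ≥ 40 min: 15:30–16:10.
Latest start in the last window 15:30–16:10 is 16:10 − 40 min = 15:30.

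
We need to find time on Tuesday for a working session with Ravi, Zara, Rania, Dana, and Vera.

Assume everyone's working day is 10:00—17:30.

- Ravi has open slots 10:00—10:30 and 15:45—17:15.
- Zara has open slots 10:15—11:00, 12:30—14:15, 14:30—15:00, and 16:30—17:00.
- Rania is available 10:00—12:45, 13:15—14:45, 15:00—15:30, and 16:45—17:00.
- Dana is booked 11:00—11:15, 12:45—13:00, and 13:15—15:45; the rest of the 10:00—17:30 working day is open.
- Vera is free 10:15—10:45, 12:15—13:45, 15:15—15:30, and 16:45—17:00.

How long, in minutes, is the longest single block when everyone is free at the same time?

15 minutes

Dana free within 10:00–17:30: 10:00–11:00, 11:15–12:45, 13:00–13:15, 15:45–17:30.
Ravi ∩ Zara: 10:15–10:30, 16:30–17:00.
Ravi ∩ Zara ∩ Rania: 10:15–10:30, 16:45–17:00.
Ravi ∩ Zara ∩ Rania ∩ Dana: 10:15–10:30, 16:45–17:00.
Ravi ∩ Zara ∩ Rania ∩ Dana ∩ Vera: 10:15–10:30, 16:45–17:00.
Common window lengths: 15, 15 min; longest is 15.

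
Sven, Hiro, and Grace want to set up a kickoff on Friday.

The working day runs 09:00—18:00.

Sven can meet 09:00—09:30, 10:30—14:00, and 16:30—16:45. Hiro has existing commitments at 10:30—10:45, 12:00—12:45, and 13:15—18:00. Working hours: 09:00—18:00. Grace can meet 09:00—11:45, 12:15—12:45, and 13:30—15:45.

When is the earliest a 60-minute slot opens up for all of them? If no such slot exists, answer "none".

10:45

Hiro free within 09:00–18:00: 09:00–10:30, 10:45–12:00, 12:45–13:15.
Sven ∩ Hiro: 09:00–09:30, 10:45–12:00, 12:45–13:15.
Sven ∩ Hiro ∩ Grace: 09:00–09:30, 10:45–11:45.
Windows ≥ 60 min: 10:45–11:45.
Earliest such window starts at 10:45.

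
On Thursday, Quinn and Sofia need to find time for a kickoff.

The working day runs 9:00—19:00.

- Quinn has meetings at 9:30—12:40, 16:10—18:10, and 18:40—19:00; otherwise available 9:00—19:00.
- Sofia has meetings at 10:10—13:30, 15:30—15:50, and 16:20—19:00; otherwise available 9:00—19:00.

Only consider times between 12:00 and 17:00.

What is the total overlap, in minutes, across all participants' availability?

140 minutes

Quinn free within 09:00–19:00: 09:00–09:30, 12:40–16:10, 18:10–18:40.
Sofia free within 09:00–19:00: 09:00–10:10, 13:30–15:30, 15:50–16:20.
Quinn ∩ Sofia: 09:00–09:30, 13:30–15:30, 15:50–16:10.
Restricted to 12:00–17:00: 13:30–15:30, 15:50–16:10.
Total common minutes: 120 + 20 = 140.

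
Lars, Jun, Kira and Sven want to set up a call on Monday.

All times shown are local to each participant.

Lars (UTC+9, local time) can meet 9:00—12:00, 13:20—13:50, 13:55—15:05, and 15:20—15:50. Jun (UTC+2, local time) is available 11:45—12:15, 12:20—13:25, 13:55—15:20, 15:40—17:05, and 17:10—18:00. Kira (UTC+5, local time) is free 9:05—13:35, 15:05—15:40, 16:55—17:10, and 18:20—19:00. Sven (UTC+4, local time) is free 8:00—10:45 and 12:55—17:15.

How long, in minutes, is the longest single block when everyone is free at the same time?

Lars → UTC: 00:00–03:00, 04:20–04:50, 04:55–06:05, 06:20–06:50.
Jun → UTC: 09:45–10:15, 10:20–11:25, 11:55–13:20, 13:40–15:05, 15:10–16:00.
Kira → UTC: 04:05–08:35, 10:05–10:40, 11:55–12:10, 13:20–14:00.
Sven → UTC: 04:00–06:45, 08:55–13:15.
Lars ∩ Jun: (none).
Lars ∩ Jun ∩ Kira: (none).
Lars ∩ Jun ∩ Kira ∩ Sven: (none).
No common window.

0 minutes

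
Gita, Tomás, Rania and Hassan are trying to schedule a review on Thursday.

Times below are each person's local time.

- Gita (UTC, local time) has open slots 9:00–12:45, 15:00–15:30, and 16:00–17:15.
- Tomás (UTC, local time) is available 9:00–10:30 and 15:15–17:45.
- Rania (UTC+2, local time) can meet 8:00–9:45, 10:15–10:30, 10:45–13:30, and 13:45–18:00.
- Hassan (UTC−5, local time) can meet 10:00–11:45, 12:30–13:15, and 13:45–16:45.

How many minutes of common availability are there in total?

15 minutes

Gita → UTC: 09:00–12:45, 15:00–15:30, 16:00–17:15.
Tomás → UTC: 09:00–10:30, 15:15–17:45.
Rania → UTC: 06:00–07:45, 08:15–08:30, 08:45–11:30, 11:45–16:00.
Hassan → UTC: 15:00–16:45, 17:30–18:15, 18:45–21:45.
Gita ∩ Tomás: 09:00–10:30, 15:15–15:30, 16:00–17:15.
Gita ∩ Tomás ∩ Rania: 09:00–10:30, 15:15–15:30.
Gita ∩ Tomás ∩ Rania ∩ Hassan: 15:15–15:30.
Total common minutes: 15.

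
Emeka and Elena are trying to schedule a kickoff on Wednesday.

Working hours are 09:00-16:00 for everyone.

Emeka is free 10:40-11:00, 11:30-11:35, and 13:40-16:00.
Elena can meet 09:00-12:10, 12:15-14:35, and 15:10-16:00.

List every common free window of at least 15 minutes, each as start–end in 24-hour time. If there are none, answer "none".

Emeka ∩ Elena: 10:40–11:00, 11:30–11:35, 13:40–14:35, 15:10–16:00.
Windows ≥ 15 min: 10:40–11:00, 13:40–14:35, 15:10–16:00.

10:40–11:00, 13:40–14:35, 15:10–16:00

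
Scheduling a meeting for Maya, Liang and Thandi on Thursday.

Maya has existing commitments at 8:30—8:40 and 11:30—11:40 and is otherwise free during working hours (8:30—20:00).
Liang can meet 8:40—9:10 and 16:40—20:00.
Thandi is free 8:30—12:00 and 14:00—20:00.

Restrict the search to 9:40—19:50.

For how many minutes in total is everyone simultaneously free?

Maya free within 08:30–20:00: 08:40–11:30, 11:40–20:00.
Maya ∩ Liang: 08:40–09:10, 16:40–20:00.
Maya ∩ Liang ∩ Thandi: 08:40–09:10, 16:40–20:00.
Restricted to 09:40–19:50: 16:40–19:50.
Total common minutes: 190.

190 minutes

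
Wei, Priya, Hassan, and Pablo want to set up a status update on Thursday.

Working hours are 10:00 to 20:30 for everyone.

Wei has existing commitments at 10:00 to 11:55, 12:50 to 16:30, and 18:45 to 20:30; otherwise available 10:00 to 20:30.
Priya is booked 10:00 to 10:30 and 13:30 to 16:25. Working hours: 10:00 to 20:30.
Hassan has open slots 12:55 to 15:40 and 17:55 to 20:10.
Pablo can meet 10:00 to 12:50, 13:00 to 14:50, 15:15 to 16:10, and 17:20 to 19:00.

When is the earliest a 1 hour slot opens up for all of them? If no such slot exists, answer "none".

none

Wei free within 10:00–20:30: 11:55–12:50, 16:30–18:45.
Priya free within 10:00–20:30: 10:30–13:30, 16:25–20:30.
Wei ∩ Priya: 11:55–12:50, 16:30–18:45.
Wei ∩ Priya ∩ Hassan: 17:55–18:45.
Wei ∩ Priya ∩ Hassan ∩ Pablo: 17:55–18:45.
Windows ≥ 60 min: (none).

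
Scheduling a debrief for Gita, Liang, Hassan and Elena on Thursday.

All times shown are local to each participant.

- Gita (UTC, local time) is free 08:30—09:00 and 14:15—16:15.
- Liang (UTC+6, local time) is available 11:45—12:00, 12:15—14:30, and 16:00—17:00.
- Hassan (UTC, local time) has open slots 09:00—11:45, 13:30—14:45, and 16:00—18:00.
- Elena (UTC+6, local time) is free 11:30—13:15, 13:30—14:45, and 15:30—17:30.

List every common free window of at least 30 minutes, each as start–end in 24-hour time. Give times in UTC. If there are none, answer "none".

none

Gita → UTC: 08:30–09:00, 14:15–16:15.
Liang → UTC: 05:45–06:00, 06:15–08:30, 10:00–11:00.
Hassan → UTC: 09:00–11:45, 13:30–14:45, 16:00–18:00.
Elena → UTC: 05:30–07:15, 07:30–08:45, 09:30–11:30.
Gita ∩ Liang: (none).
Gita ∩ Liang ∩ Hassan: (none).
Gita ∩ Liang ∩ Hassan ∩ Elena: (none).
Windows ≥ 30 min: (none).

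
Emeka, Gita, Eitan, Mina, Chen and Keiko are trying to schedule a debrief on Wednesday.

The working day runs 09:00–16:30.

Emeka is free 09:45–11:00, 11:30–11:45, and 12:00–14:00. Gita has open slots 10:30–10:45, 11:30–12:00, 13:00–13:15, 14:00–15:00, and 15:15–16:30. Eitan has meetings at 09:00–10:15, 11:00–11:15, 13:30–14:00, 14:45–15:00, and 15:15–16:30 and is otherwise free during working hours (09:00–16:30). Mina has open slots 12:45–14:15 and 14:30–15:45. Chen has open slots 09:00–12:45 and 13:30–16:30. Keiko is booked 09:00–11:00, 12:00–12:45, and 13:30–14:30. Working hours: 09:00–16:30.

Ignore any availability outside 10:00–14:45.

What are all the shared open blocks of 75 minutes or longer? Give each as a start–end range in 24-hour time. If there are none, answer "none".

Eitan free within 09:00–16:30: 10:15–11:00, 11:15–13:30, 14:00–14:45, 15:00–15:15.
Keiko free within 09:00–16:30: 11:00–12:00, 12:45–13:30, 14:30–16:30.
Emeka ∩ Gita: 10:30–10:45, 11:30–11:45, 13:00–13:15.
Emeka ∩ Gita ∩ Eitan: 10:30–10:45, 11:30–11:45, 13:00–13:15.
Emeka ∩ Gita ∩ Eitan ∩ Mina: 13:00–13:15.
Emeka ∩ Gita ∩ Eitan ∩ Mina ∩ Chen: (none).
Emeka ∩ Gita ∩ Eitan ∩ Mina ∩ Chen ∩ Keiko: (none).
Restricted to 10:00–14:45: (none).
Windows ≥ 75 min: (none).

none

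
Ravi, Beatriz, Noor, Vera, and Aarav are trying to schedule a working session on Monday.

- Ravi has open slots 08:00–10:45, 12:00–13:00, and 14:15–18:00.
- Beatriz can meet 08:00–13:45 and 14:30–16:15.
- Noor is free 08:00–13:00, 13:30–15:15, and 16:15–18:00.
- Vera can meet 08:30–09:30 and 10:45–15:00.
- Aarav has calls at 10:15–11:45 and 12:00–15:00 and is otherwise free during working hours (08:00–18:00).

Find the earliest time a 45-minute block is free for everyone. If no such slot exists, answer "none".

Aarav free within 08:00–18:00: 08:00–10:15, 11:45–12:00, 15:00–18:00.
Ravi ∩ Beatriz: 08:00–10:45, 12:00–13:00, 14:30–16:15.
Ravi ∩ Beatriz ∩ Noor: 08:00–10:45, 12:00–13:00, 14:30–15:15.
Ravi ∩ Beatriz ∩ Noor ∩ Vera: 08:30–09:30, 12:00–13:00, 14:30–15:00.
Ravi ∩ Beatriz ∩ Noor ∩ Vera ∩ Aarav: 08:30–09:30.
Windows ≥ 45 min: 08:30–09:30.
Earliest such window starts at 08:30.

08:30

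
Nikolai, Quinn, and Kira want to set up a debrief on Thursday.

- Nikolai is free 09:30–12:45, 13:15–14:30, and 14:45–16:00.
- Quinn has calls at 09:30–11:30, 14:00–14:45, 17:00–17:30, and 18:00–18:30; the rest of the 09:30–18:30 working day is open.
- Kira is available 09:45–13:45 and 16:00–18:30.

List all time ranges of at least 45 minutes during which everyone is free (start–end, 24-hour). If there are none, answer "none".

Quinn free within 09:30–18:30: 11:30–14:00, 14:45–17:00, 17:30–18:00.
Nikolai ∩ Quinn: 11:30–12:45, 13:15–14:00, 14:45–16:00.
Nikolai ∩ Quinn ∩ Kira: 11:30–12:45, 13:15–13:45.
Windows ≥ 45 min: 11:30–12:45.

11:30–12:45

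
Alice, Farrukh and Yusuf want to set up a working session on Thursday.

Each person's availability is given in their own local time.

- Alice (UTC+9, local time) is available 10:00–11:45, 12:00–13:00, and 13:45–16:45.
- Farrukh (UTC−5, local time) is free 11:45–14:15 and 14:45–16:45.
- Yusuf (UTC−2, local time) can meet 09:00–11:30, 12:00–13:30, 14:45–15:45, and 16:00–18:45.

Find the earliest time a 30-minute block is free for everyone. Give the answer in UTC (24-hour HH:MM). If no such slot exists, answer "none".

Alice → UTC: 01:00–02:45, 03:00–04:00, 04:45–07:45.
Farrukh → UTC: 16:45–19:15, 19:45–21:45.
Yusuf → UTC: 11:00–13:30, 14:00–15:30, 16:45–17:45, 18:00–20:45.
Alice ∩ Farrukh: (none).
Alice ∩ Farrukh ∩ Yusuf: (none).
Windows ≥ 30 min: (none).

none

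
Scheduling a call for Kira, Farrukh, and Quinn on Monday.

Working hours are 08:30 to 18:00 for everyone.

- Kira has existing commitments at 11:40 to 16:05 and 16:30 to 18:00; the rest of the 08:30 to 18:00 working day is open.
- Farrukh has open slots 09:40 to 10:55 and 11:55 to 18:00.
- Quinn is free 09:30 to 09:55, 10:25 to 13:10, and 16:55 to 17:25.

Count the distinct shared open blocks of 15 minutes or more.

2

Kira free within 08:30–18:00: 08:30–11:40, 16:05–16:30.
Kira ∩ Farrukh: 09:40–10:55, 16:05–16:30.
Kira ∩ Farrukh ∩ Quinn: 09:40–09:55, 10:25–10:55.
Windows ≥ 15 min: 09:40–09:55, 10:25–10:55.
That's 2 windows.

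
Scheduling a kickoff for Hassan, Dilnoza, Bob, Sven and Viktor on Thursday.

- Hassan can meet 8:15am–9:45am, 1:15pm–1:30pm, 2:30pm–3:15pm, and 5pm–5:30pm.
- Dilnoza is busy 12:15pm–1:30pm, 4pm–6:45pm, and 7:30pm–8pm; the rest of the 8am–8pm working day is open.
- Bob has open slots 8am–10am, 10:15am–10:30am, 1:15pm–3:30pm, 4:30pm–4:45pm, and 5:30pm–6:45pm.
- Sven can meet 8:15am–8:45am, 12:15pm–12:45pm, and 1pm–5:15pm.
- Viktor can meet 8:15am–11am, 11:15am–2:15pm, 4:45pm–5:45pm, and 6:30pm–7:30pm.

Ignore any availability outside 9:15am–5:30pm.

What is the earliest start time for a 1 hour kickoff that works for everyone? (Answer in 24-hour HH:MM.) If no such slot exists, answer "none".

Dilnoza free within 08:00–20:00: 08:00–12:15, 13:30–16:00, 18:45–19:30.
Hassan ∩ Dilnoza: 08:15–09:45, 14:30–15:15.
Hassan ∩ Dilnoza ∩ Bob: 08:15–09:45, 14:30–15:15.
Hassan ∩ Dilnoza ∩ Bob ∩ Sven: 08:15–08:45, 14:30–15:15.
Hassan ∩ Dilnoza ∩ Bob ∩ Sven ∩ Viktor: 08:15–08:45.
Restricted to 09:15–17:30: (none).
Windows ≥ 60 min: (none).

none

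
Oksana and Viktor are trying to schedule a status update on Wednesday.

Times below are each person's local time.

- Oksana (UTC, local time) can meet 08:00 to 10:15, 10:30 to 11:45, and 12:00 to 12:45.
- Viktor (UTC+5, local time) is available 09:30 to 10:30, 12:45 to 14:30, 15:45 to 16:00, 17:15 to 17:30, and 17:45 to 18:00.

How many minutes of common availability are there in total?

120 minutes

Oksana → UTC: 08:00–10:15, 10:30–11:45, 12:00–12:45.
Viktor → UTC: 04:30–05:30, 07:45–09:30, 10:45–11:00, 12:15–12:30, 12:45–13:00.
Oksana ∩ Viktor: 08:00–09:30, 10:45–11:00, 12:15–12:30.
Total common minutes: 90 + 15 + 15 = 120.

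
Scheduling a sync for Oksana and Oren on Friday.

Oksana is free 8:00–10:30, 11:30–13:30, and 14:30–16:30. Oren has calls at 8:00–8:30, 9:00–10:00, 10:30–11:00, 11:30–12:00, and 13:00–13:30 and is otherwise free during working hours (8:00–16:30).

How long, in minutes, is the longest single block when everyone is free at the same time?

120 minutes

Oren free within 08:00–16:30: 08:30–09:00, 10:00–10:30, 11:00–11:30, 12:00–13:00, 13:30–16:30.
Oksana ∩ Oren: 08:30–09:00, 10:00–10:30, 12:00–13:00, 14:30–16:30.
Common window lengths: 30, 30, 60, 120 min; longest is 120.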